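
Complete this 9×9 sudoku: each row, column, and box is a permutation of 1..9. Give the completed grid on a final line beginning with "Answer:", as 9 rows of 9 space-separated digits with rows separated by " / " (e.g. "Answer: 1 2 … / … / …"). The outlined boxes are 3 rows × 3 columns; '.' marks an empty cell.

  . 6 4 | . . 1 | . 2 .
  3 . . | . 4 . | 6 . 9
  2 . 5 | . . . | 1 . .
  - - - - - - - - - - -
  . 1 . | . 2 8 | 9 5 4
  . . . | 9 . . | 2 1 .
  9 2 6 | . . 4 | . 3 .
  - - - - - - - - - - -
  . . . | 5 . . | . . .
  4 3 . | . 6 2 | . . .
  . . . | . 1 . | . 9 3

Step 1. [r9c6∈{7}] r9c6 is down to just 7 ⇒ r9c6=7.
Step 2. [r8c4∈{8}] only 8 remains possible at r8c4 ⇒ r8c4=8.
Step 3. [r8c8∈{7}] r8c8 has the single candidate 7 ⇒ r8c8=7.
Step 4. [r4c1∈{7}] only 7 remains possible at r4c1, so r4c1=7.
Step 5. [r1c1∈{8}] nothing but 8 survives at r1c1, so r1c1=8.
Step 6. [r1c5∈{3,5,7,9}] in row 1, 9 fits only at r1c5 ⇒ r1c5=9.
Step 7. [r7c1∈{1,6}] across col 1, 1 lands solely at r7c1 ⇒ r7c1=1.
Step 8. [r5c9∈{6,7,8}] across box 6, 6 lands solely at r5c9. So r5c9=6.
Step 9. [r5c5∈{3,5,7}] across row 5, 7 lands solely at r5c5 ⇒ r5c5=7.
Step 10. [r2c2∈{7}] only 7 remains possible at r2c2, so r2c2=7.
Step 11. [r7c6∈{3,9}] across col 6, 9 lands solely at r7c6, so r7c6=9.
Step 12. [r7c2∈{8}] r7c2's peers cover all but 8 ⇒ r7c2=8.
Step 13. [r1c7∈{3,5,7}] across col 7, 3 lands solely at r1c7 ⇒ r1c7=3.
Step 14. [r3c5∈{3,8}] across col 5, 8 lands solely at r3c5 ⇒ r3c5=8.
Step 15. [r5c1∈{5}] nothing but 5 survives at r5c1, so r5c1=5.
Step 16. [r9c7∈{4,5,8}] across row 9, 8 lands solely at r9c7 ⇒ r9c7=8.
Step 17. [r3c9∈{7}] r3c9's peers cover all but 7, so r3c9=7.
Step 18. [r5c6∈{3}] nothing but 3 survives at r5c6 ⇒ r5c6=3.
Step 19. [r3c6∈{6}] r3c6 is down to just 6 ⇒ r3c6=6.
Step 20. [r7c3∈{2,7}] row 7 places 7 nowhere but r7c3 ⇒ r7c3=7.
Step 21. [r1c9∈{5}] r1c9 has the single candidate 5, so r1c9=5.
Step 22. [r7c8∈{4,6}] r7c8 is the only open cell in row 7 admitting 6 ⇒ r7c8=6.
Step 23. [r3c8∈{4}] r3c8's peers cover all but 4, so r3c8=4.
Step 24. [r4c4∈{6}] r4c4's peers cover all but 6. So r4c4=6.
Step 25. [r6c9∈{8}] nothing but 8 survives at r6c9 ⇒ r6c9=8.
Step 26. [r6c4∈{1}] nothing but 1 survives at r6c4 ⇒ r6c4=1.
Step 27. [r7c5∈{3}] r7c5 is down to just 3, so r7c5=3.
Step 28. [r2c3∈{1}] nothing but 1 survives at r2c3. So r2c3=1.
Step 29. [r9c2∈{5}] only 5 remains possible at r9c2. So r9c2=5.
Step 30. [r6c5∈{5}] r6c5's peers cover all but 5, so r6c5=5.
Step 31. [r6c7∈{7}] nothing but 7 survives at r6c7 ⇒ r6c7=7.
Step 32. [r8c7∈{5}] nothing but 5 survives at r8c7 ⇒ r8c7=5.
Step 33. [r2c4∈{2}] r2c4 has the single candidate 2. So r2c4=2.
Step 34. [r4c3∈{3}] r4c3 has the single candidate 3 ⇒ r4c3=3.
Step 35. [r8c3∈{9}] r8c3 has the single candidate 9, so r8c3=9.
Step 36. [r2c8∈{8}] r2c8 is down to just 8, so r2c8=8.
Step 37. [r7c7∈{4}] r7c7's peers cover all but 4 ⇒ r7c7=4.
Step 38. [r3c2∈{9}] r3c2's peers cover all but 9. So r3c2=9.
Step 39. [r9c4∈{4}] r9c4 has the single candidate 4 ⇒ r9c4=4.
Step 40. [r1c4∈{7}] nothing but 7 survives at r1c4, so r1c4=7.
Step 41. [r5c2∈{4}] r5c2 is down to just 4, so r5c2=4.
Step 42. [r5c3∈{8}] only 8 remains possible at r5c3. So r5c3=8.
Step 43. [r3c4∈{3}] r3c4 has the single candidate 3 ⇒ r3c4=3.
Step 44. [r2c6∈{5}] r2c6's peers cover all but 5, so r2c6=5.
Step 45. [r9c1∈{6}] nothing but 6 survives at r9c1 ⇒ r9c1=6.
Step 46. [r8c9∈{1}] nothing but 1 survives at r8c9. So r8c9=1.
Step 47. [r9c3∈{2}] r9c3 has the single candidate 2 ⇒ r9c3=2.
Step 48. [r7c9∈{2}] r7c9 is down to just 2 ⇒ r7c9=2.

Answer: 8 6 4 7 9 1 3 2 5 / 3 7 1 2 4 5 6 8 9 / 2 9 5 3 8 6 1 4 7 / 7 1 3 6 2 8 9 5 4 / 5 4 8 9 7 3 2 1 6 / 9 2 6 1 5 4 7 3 8 / 1 8 7 5 3 9 4 6 2 / 4 3 9 8 6 2 5 7 1 / 6 5 2 4 1 7 8 9 3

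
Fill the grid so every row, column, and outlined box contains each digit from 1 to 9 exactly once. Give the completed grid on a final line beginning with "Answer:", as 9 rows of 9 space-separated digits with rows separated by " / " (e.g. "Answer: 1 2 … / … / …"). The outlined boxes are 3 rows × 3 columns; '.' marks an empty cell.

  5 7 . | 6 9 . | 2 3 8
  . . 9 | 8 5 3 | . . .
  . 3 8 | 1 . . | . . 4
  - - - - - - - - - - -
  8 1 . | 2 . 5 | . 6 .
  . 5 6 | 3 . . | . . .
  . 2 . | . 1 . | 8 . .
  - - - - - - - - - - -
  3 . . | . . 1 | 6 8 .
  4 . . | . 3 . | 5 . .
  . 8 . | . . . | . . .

Step 1. [r9c5∈{2,4,6,7}] across col 5, 6 lands solely at r9c5, so r9c5=6.
Step 2. [r7c2∈{9}] r7c2 is down to just 9 ⇒ r7c2=9.
Step 3. [r2c9∈{1,6,7}] across col 9, 6 lands solely at r2c9. So r2c9=6.
Step 4. [r1c6∈{4}] r1c6 has the single candidate 4, so r1c6=4.
Step 5. [r8c6∈{2,7,8,9}] 8 has one home in row 8: r8c6, so r8c6=8.
Step 6. [r6c9∈{3,5,7,9}] in col 9, 5 fits only at r6c9 ⇒ r6c9=5.
Step 7. [r6c3∈{3,4,7}] in row 6, 3 fits only at r6c3. So r6c3=3.
Step 8. [r4c3∈{4,7}] in col 3, 4 fits only at r4c3, so r4c3=4.
Step 9. [r4c5∈{7}] only 7 remains possible at r4c5. So r4c5=7.
Step 10. [r5c6∈{9}] r5c6 is down to just 9, so r5c6=9.
Step 11. [r5c1∈{7}] r5c1's peers cover all but 7 ⇒ r5c1=7.
Step 12. [r6c8∈{4,7,9}] in row 6, 7 fits only at r6c8 ⇒ r6c8=7.
Step 13. [r2c8∈{1}] r2c8 is down to just 1. So r2c8=1.
Step 14. [r9c1∈{1,2}] 1 has one home in col 1: r9c1, so r9c1=1.
Step 15. [r8c9∈{1,2,7,9}] row 8 places 1 nowhere but r8c9 ⇒ r8c9=1.
Step 16. [r3c5∈{2}] r3c5 is down to just 2, so r3c5=2.
Step 17. [r9c6∈{2,7}] in col 6, 2 fits only at r9c6 ⇒ r9c6=2.
Step 18. [r7c5∈{4}] r7c5's peers cover all but 4. So r7c5=4.
Step 19. [r2c7∈{7}] only 7 remains possible at r2c7, so r2c7=7.
Step 20. [r3c7∈{9}] r3c7 has the single candidate 9 ⇒ r3c7=9.
Step 21. [r4c9∈{3,9}] 9 has one home in row 4: r4c9, so r4c9=9.
Step 22. [r9c9∈{3,7}] r9c9 is the only open cell in col 9 admitting 3, so r9c9=3.
Step 23. [r7c9∈{2,7}] across col 9, 7 lands solely at r7c9 ⇒ r7c9=7.
Step 24. [r8c8∈{2,9}] in box 9, 2 fits only at r8c8 ⇒ r8c8=2.
Step 25. [r8c3∈{7}] r8c3 is down to just 7. So r8c3=7.
Step 26. [r9c7∈{4}] nothing but 4 survives at r9c7 ⇒ r9c7=4.
Step 27. [r9c4∈{5,7,9}] 7 has one home in row 9: r9c4 ⇒ r9c4=7.
Step 28. [r7c4∈{5}] nothing but 5 survives at r7c4. So r7c4=5.
Step 29. [r5c9∈{2}] r5c9 is down to just 2 ⇒ r5c9=2.
Step 30. [r9c3∈{5}] only 5 remains possible at r9c3. So r9c3=5.
Step 31. [r7c3∈{2}] nothing but 2 survives at r7c3. So r7c3=2.
Step 32. [r6c4∈{4}] r6c4 is down to just 4. So r6c4=4.
Step 33. [r8c2∈{6}] r8c2 has the single candidate 6. So r8c2=6.
Step 34. [r6c6∈{6}] only 6 remains possible at r6c6, so r6c6=6.
Step 35. [r3c6∈{7}] r3c6 is down to just 7. So r3c6=7.
Step 36. [r4c7∈{3}] r4c7's peers cover all but 3, so r4c7=3.
Step 37. [r6c1∈{9}] only 9 remains possible at r6c1, so r6c1=9.
Step 38. [r8c4∈{9}] r8c4 is down to just 9 ⇒ r8c4=9.
Step 39. [r3c1∈{6}] r3c1 is down to just 6. So r3c1=6.
Step 40. [r2c2∈{4}] r2c2's peers cover all but 4 ⇒ r2c2=4.
Step 41. [r5c8∈{4}] r5c8 is down to just 4, so r5c8=4.
Step 42. [r9c8∈{9}] nothing but 9 survives at r9c8, so r9c8=9.
Step 43. [r2c1∈{2}] r2c1 is down to just 2, so r2c1=2.
Step 44. [r1c3∈{1}] only 1 remains possible at r1c3, so r1c3=1.
Step 45. [r5c7∈{1}] r5c7 is down to just 1, so r5c7=1.
Step 46. [r3c8∈{5}] r3c8 has the single candidate 5 ⇒ r3c8=5.
Step 47. [r5c5∈{8}] r5c5 has the single candidate 8. So r5c5=8.

Answer: 5 7 1 6 9 4 2 3 8 / 2 4 9 8 5 3 7 1 6 / 6 3 8 1 2 7 9 5 4 / 8 1 4 2 7 5 3 6 9 / 7 5 6 3 8 9 1 4 2 / 9 2 3 4 1 6 8 7 5 / 3 9 2 5 4 1 6 8 7 / 4 6 7 9 3 8 5 2 1 / 1 8 5 7 6 2 4 9 3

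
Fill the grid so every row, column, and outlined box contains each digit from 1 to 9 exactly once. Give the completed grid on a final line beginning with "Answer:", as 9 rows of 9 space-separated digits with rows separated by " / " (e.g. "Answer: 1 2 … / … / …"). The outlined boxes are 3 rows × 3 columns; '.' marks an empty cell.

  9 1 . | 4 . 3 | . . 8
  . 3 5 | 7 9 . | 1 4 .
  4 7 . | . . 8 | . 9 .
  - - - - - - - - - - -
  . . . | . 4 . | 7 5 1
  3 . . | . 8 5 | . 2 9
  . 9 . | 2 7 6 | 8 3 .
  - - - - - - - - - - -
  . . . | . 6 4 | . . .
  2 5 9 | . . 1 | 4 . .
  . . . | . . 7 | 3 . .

Step 1. [r7c2∈{8}] r7c2 is down to just 8, so r7c2=8.
Step 2. [r3c4∈{1,5,6}] across col 4, 6 lands solely at r3c4. So r3c4=6.
Step 3. [r3c3∈{2}] r3c3 is down to just 2 ⇒ r3c3=2.
Step 4. [r1c3∈{6}] nothing but 6 survives at r1c3, so r1c3=6.
Step 5. [r3c7∈{5}] nothing but 5 survives at r3c7 ⇒ r3c7=5.
Step 6. [r7c1∈{1,7}] r7c1 is the only open cell in col 1 admitting 7. So r7c1=7.
Step 7. [r9c4∈{5,8,9}] row 9 places 9 nowhere but r9c4, so r9c4=9.
Step 8. [r7c4∈{3,5}] r7c4 is the only open cell in col 4 admitting 5, so r7c4=5.
Step 9. [r9c8∈{1,6,8}] in row 9, 8 fits only at r9c8. So r9c8=8.
Step 10. [r2c9∈{2,6}] across row 2, 6 lands solely at r2c9. So r2c9=6.
Step 11. [r1c7∈{2}] r1c7 has the single candidate 2 ⇒ r1c7=2.
Step 12. [r5c3∈{1,4,7}] in row 5, 7 fits only at r5c3, so r5c3=7.
Step 13. [r5c2∈{4,6}] 4 has one home in row 5: r5c2. So r5c2=4.
Step 14. [r6c3∈{1}] r6c3 has the single candidate 1, so r6c3=1.
Step 15. [r9c2∈{6}] nothing but 6 survives at r9c2. So r9c2=6.
Step 16. [r9c5∈{2}] r9c5 has the single candidate 2, so r9c5=2.
Step 17. [r2c1∈{8}] r2c1 has the single candidate 8. So r2c1=8.
Step 18. [r4c4∈{3}] only 3 remains possible at r4c4, so r4c4=3.
Step 19. [r8c8∈{6,7}] row 8 places 6 nowhere but r8c8. So r8c8=6.
Step 20. [r8c5∈{3}] r8c5 has the single candidate 3 ⇒ r8c5=3.
Step 21. [r5c7∈{6}] only 6 remains possible at r5c7, so r5c7=6.
Step 22. [r6c1∈{5}] nothing but 5 survives at r6c1 ⇒ r6c1=5.
Step 23. [r6c9∈{4}] r6c9 has the single candidate 4. So r6c9=4.
Step 24. [r3c9∈{3}] nothing but 3 survives at r3c9. So r3c9=3.
Step 25. [r7c9∈{2}] only 2 remains possible at r7c9. So r7c9=2.
Step 26. [r3c5∈{1}] only 1 remains possible at r3c5. So r3c5=1.
Step 27. [r9c9∈{5}] r9c9 has the single candidate 5. So r9c9=5.
Step 28. [r4c1∈{6}] only 6 remains possible at r4c1 ⇒ r4c1=6.
Step 29. [r2c6∈{2}] r2c6 has the single candidate 2 ⇒ r2c6=2.
Step 30. [r9c1∈{1}] r9c1 is down to just 1, so r9c1=1.
Step 31. [r7c7∈{9}] r7c7 has the single candidate 9. So r7c7=9.
Step 32. [r1c8∈{7}] r1c8's peers cover all but 7. So r1c8=7.
Step 33. [r1c5∈{5}] r1c5's peers cover all but 5, so r1c5=5.
Step 34. [r7c8∈{1}] r7c8's peers cover all but 1. So r7c8=1.
Step 35. [r4c3∈{8}] r4c3 is down to just 8. So r4c3=8.
Step 36. [r4c6∈{9}] nothing but 9 survives at r4c6, so r4c6=9.
Step 37. [r4c2∈{2}] only 2 remains possible at r4c2, so r4c2=2.
Step 38. [r7c3∈{3}] r7c3's peers cover all but 3. So r7c3=3.
Step 39. [r8c9∈{7}] r8c9 has the single candidate 7, so r8c9=7.
Step 40. [r9c3∈{4}] r9c3 is down to just 4. So r9c3=4.
Step 41. [r8c4∈{8}] r8c4 is down to just 8. So r8c4=8.
Step 42. [r5c4∈{1}] only 1 remains possible at r5c4. So r5c4=1.

Answer: 9 1 6 4 5 3 2 7 8 / 8 3 5 7 9 2 1 4 6 / 4 7 2 6 1 8 5 9 3 / 6 2 8 3 4 9 7 5 1 / 3 4 7 1 8 5 6 2 9 / 5 9 1 2 7 6 8 3 4 / 7 8 3 5 6 4 9 1 2 / 2 5 9 8 3 1 4 6 7 / 1 6 4 9 2 7 3 8 5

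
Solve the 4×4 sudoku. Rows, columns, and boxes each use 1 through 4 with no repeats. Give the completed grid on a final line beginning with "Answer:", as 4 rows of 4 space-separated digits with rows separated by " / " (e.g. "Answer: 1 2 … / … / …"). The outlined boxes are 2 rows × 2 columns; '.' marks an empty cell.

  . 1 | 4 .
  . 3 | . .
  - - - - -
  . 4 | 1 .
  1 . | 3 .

Step 1. [r3c4∈{2}] r3c4 has the single candidate 2 ⇒ r3c4=2.
Step 2. [r2c1∈{2,4}] 4 has one home in row 2: r2c1. So r2c1=4.
Step 3. [r2c3∈{2}] r2c3 is down to just 2, so r2c3=2.
Step 4. [r3c1∈{3}] nothing but 3 survives at r3c1 ⇒ r3c1=3.
Step 5. [r1c4∈{3}] r1c4 is down to just 3, so r1c4=3.
Step 6. [r2c4∈{1}] r2c4's peers cover all but 1, so r2c4=1.
Step 7. [r1c1∈{2}] r1c1 is down to just 2, so r1c1=2.
Step 8. [r4c2∈{2}] r4c2 has the single candidate 2. So r4c2=2.
Step 9. [r4c4∈{4}] only 4 remains possible at r4c4. So r4c4=4.

Answer: 2 1 4 3 / 4 3 2 1 / 3 4 1 2 / 1 2 3 4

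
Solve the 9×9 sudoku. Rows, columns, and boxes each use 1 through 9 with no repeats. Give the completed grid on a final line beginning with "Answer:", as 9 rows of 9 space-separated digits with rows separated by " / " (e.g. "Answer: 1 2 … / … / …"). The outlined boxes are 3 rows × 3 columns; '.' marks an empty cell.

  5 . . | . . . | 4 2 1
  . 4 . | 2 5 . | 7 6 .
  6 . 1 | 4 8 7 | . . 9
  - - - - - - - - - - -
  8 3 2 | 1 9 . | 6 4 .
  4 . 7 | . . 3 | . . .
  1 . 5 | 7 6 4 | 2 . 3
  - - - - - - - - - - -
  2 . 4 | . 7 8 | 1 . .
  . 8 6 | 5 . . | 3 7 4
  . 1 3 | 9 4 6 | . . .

Step 1. [r5c7∈{5,8,9}] 9 has one home in col 7: r5c7, so r5c7=9.
Step 2. [r1c6∈{9}] nothing but 9 survives at r1c6. So r1c6=9.
Step 3. [r6c8∈{8}] nothing but 8 survives at r6c8, so r6c8=8.
Step 4. [r9c8∈{5}] only 5 remains possible at r9c8. So r9c8=5.
Step 5. [r8c5∈{1,2}] col 5 places 1 nowhere but r8c5, so r8c5=1.
Step 6. [r2c9∈{8}] r2c9's peers cover all but 8, so r2c9=8.
Step 7. [r8c1∈{9}] r8c1 has the single candidate 9. So r8c1=9.
Step 8. [r1c5∈{3}] only 3 remains possible at r1c5, so r1c5=3.
Step 9. [r4c9∈{5,7}] 7 has one home in row 4: r4c9 ⇒ r4c9=7.
Step 10. [r9c9∈{2}] nothing but 2 survives at r9c9 ⇒ r9c9=2.
Step 11. [r7c8∈{9}] only 9 remains possible at r7c8. So r7c8=9.
Step 12. [r6c2∈{9}] only 9 remains possible at r6c2 ⇒ r6c2=9.
Step 13. [r5c5∈{2}] r5c5's peers cover all but 2 ⇒ r5c5=2.
Step 14. [r5c4∈{8}] nothing but 8 survives at r5c4. So r5c4=8.
Step 15. [r8c6∈{2}] r8c6's peers cover all but 2. So r8c6=2.
Step 16. [r9c1∈{7}] only 7 remains possible at r9c1. So r9c1=7.
Step 17. [r7c9∈{6}] nothing but 6 survives at r7c9, so r7c9=6.
Step 18. [r9c7∈{8}] r9c7 is down to just 8 ⇒ r9c7=8.
Step 19. [r1c4∈{6}] r1c4 has the single candidate 6. So r1c4=6.
Step 20. [r7c4∈{3}] r7c4 has the single candidate 3 ⇒ r7c4=3.
Step 21. [r3c7∈{5}] only 5 remains possible at r3c7 ⇒ r3c7=5.
Step 22. [r2c6∈{1}] r2c6 is down to just 1. So r2c6=1.
Step 23. [r3c2∈{2}] r3c2 is down to just 2 ⇒ r3c2=2.
Step 24. [r5c9∈{5}] r5c9 is down to just 5 ⇒ r5c9=5.
Step 25. [r3c8∈{3}] only 3 remains possible at r3c8, so r3c8=3.
Step 26. [r1c3∈{8}] r1c3 is down to just 8. So r1c3=8.
Step 27. [r2c3∈{9}] r2c3's peers cover all but 9. So r2c3=9.
Step 28. [r1c2∈{7}] only 7 remains possible at r1c2. So r1c2=7.
Step 29. [r5c2∈{6}] only 6 remains possible at r5c2 ⇒ r5c2=6.
Step 30. [r2c1∈{3}] only 3 remains possible at r2c1 ⇒ r2c1=3.
Step 31. [r4c6∈{5}] nothing but 5 survives at r4c6. So r4c6=5.
Step 32. [r7c2∈{5}] only 5 remains possible at r7c2. So r7c2=5.
Step 33. [r5c8∈{1}] r5c8 has the single candidate 1 ⇒ r5c8=1.

Answer: 5 7 8 6 3 9 4 2 1 / 3 4 9 2 5 1 7 6 8 / 6 2 1 4 8 7 5 3 9 / 8 3 2 1 9 5 6 4 7 / 4 6 7 8 2 3 9 1 5 / 1 9 5 7 6 4 2 8 3 / 2 5 4 3 7 8 1 9 6 / 9 8 6 5 1 2 3 7 4 / 7 1 3 9 4 6 8 5 2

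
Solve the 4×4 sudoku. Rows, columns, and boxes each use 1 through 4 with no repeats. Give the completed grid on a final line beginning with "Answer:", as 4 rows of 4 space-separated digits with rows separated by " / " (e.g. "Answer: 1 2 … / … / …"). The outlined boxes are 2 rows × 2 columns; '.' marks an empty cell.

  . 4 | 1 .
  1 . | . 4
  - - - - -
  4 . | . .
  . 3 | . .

Step 1. [r4c1∈{2}] nothing but 2 survives at r4c1. So r4c1=2.
Step 2. [r2c3∈{2,3}] row 2 places 3 nowhere but r2c3 ⇒ r2c3=3.
Step 3. [r3c4∈{1,2,3}] r3c4 is the only open cell in row 3 admitting 3, so r3c4=3.
Step 4. [r4c3∈{4}] r4c3's peers cover all but 4, so r4c3=4.
Step 5. [r1c4∈{2}] r1c4 is down to just 2 ⇒ r1c4=2.
Step 6. [r3c3∈{2}] nothing but 2 survives at r3c3, so r3c3=2.
Step 7. [r3c2∈{1}] r3c2 is down to just 1 ⇒ r3c2=1.
Step 8. [r2c2∈{2}] nothing but 2 survives at r2c2 ⇒ r2c2=2.
Step 9. [r4c4∈{1}] r4c4's peers cover all but 1. So r4c4=1.
Step 10. [r1c1∈{3}] r1c1 has the single candidate 3. So r1c1=3.

Answer: 3 4 1 2 / 1 2 3 4 / 4 1 2 3 / 2 3 4 1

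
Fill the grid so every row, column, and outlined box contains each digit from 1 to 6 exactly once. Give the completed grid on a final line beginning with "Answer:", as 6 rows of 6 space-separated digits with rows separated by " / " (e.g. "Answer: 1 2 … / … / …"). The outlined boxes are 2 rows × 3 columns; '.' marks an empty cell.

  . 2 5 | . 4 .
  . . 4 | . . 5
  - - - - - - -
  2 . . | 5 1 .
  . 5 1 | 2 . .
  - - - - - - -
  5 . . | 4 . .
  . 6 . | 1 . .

Step 1. [r2c5∈{2,3,6}] across row 2, 2 lands solely at r2c5. So r2c5=2.
Step 2. [r3c3∈{3,6}] across col 3, 6 lands solely at r3c3, so r3c3=6.
Step 3. [r1c6∈{1,3,6}] 1 has one home in col 6: r1c6, so r1c6=1.
Step 4. [r2c1∈{1,3,6}] across col 1, 1 lands solely at r2c1. So r2c1=1.
Step 5. [r2c2∈{3}] r2c2's peers cover all but 3, so r2c2=3.
Step 6. [r3c6∈{3,4}] in row 3, 3 fits only at r3c6 ⇒ r3c6=3.
Step 7. [r6c1∈{3,4}] 4 has one home in row 6: r6c1 ⇒ r6c1=4.
Step 8. [r4c5∈{6}] r4c5 is down to just 6, so r4c5=6.
Step 9. [r5c5∈{3}] only 3 remains possible at r5c5, so r5c5=3.
Step 10. [r6c6∈{2}] r6c6 has the single candidate 2. So r6c6=2.
Step 11. [r1c4∈{3,6}] 3 has one home in row 1: r1c4. So r1c4=3.
Step 12. [r5c2∈{1}] r5c2 is down to just 1 ⇒ r5c2=1.
Step 13. [r4c6∈{4}] r4c6 has the single candidate 4 ⇒ r4c6=4.
Step 14. [r2c4∈{6}] r2c4's peers cover all but 6 ⇒ r2c4=6.
Step 15. [r6c3∈{3}] r6c3's peers cover all but 3, so r6c3=3.
Step 16. [r6c5∈{5}] nothing but 5 survives at r6c5. So r6c5=5.
Step 17. [r5c6∈{6}] r5c6 is down to just 6 ⇒ r5c6=6.
Step 18. [r3c2∈{4}] nothing but 4 survives at r3c2 ⇒ r3c2=4.
Step 19. [r4c1∈{3}] r4c1 is down to just 3, so r4c1=3.
Step 20. [r1c1∈{6}] only 6 remains possible at r1c1. So r1c1=6.
Step 21. [r5c3∈{2}] r5c3 has the single candidate 2, so r5c3=2.

Answer: 6 2 5 3 4 1 / 1 3 4 6 2 5 / 2 4 6 5 1 3 / 3 5 1 2 6 4 / 5 1 2 4 3 6 / 4 6 3 1 5 2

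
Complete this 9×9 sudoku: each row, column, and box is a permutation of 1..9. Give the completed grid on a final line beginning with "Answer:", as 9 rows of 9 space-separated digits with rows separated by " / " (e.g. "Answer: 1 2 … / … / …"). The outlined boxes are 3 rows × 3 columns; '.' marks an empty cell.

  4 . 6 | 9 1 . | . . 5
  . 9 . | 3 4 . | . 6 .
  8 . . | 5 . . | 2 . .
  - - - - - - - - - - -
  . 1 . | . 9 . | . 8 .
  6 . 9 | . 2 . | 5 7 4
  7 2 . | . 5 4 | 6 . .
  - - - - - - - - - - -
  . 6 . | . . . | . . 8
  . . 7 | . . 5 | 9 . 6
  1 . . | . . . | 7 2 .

Step 1. [r9c9∈{3}] r9c9 has the single candidate 3. So r9c9=3.
Step 2. [r3c8∈{1,3,4,9}] r3c8 is the only open cell in row 3 admitting 4. So r3c8=4.
Step 3. [r4c7∈{3}] r4c7 has the single candidate 3 ⇒ r4c7=3.
Step 4. [r9c2∈{4,5,8}] col 2 places 5 nowhere but r9c2. So r9c2=5.
Step 5. [r8c2∈{3,4,8}] col 2 places 4 nowhere but r8c2, so r8c2=4.
Step 6. [r8c8∈{1}] r8c8 is down to just 1, so r8c8=1.
Step 7. [r5c6∈{1,3,8}] in box 5, 3 fits only at r5c6, so r5c6=3.
Step 8. [r2c7∈{1,8}] in col 7, 1 fits only at r2c7, so r2c7=1.
Step 9. [r7c6∈{1,2,7,9}] 1 has one home in col 6: r7c6 ⇒ r7c6=1.
Step 10. [r2c6∈{2,7,8}] across row 2, 8 lands solely at r2c6, so r2c6=8.
Step 11. [r9c3∈{8}] r9c3 is down to just 8 ⇒ r9c3=8.
Step 12. [r6c4∈{1,8}] across row 6, 8 lands solely at r6c4. So r6c4=8.
Step 13. [r9c5∈{6}] r9c5's peers cover all but 6 ⇒ r9c5=6.
Step 14. [r3c5∈{7}] r3c5's peers cover all but 7, so r3c5=7.
Step 15. [r7c5∈{3}] r7c5's peers cover all but 3 ⇒ r7c5=3.
Step 16. [r7c3∈{2}] r7c3's peers cover all but 2 ⇒ r7c3=2.
Step 17. [r4c4∈{6,7}] 6 has one home in col 4: r4c4. So r4c4=6.
Step 18. [r2c3∈{5}] r2c3's peers cover all but 5 ⇒ r2c3=5.
Step 19. [r3c2∈{3}] r3c2's peers cover all but 3. So r3c2=3.
Step 20. [r3c9∈{9}] nothing but 9 survives at r3c9 ⇒ r3c9=9.
Step 21. [r7c7∈{4}] r7c7 is down to just 4. So r7c7=4.
Step 22. [r8c4∈{2}] r8c4 has the single candidate 2, so r8c4=2.
Step 23. [r6c9∈{1}] only 1 remains possible at r6c9. So r6c9=1.
Step 24. [r1c6∈{2}] r1c6 is down to just 2, so r1c6=2.
Step 25. [r8c5∈{8}] only 8 remains possible at r8c5 ⇒ r8c5=8.
Step 26. [r9c6∈{9}] r9c6 has the single candidate 9. So r9c6=9.
Step 27. [r4c6∈{7}] r4c6 is down to just 7. So r4c6=7.
Step 28. [r7c8∈{5}] nothing but 5 survives at r7c8, so r7c8=5.
Step 29. [r7c4∈{7}] nothing but 7 survives at r7c4. So r7c4=7.
Step 30. [r6c3∈{3}] r6c3 is down to just 3 ⇒ r6c3=3.
Step 31. [r2c9∈{7}] r2c9 is down to just 7, so r2c9=7.
Step 32. [r4c9∈{2}] r4c9 has the single candidate 2. So r4c9=2.
Step 33. [r9c4∈{4}] nothing but 4 survives at r9c4. So r9c4=4.
Step 34. [r6c8∈{9}] r6c8 has the single candidate 9 ⇒ r6c8=9.
Step 35. [r8c1∈{3}] nothing but 3 survives at r8c1, so r8c1=3.
Step 36. [r1c2∈{7}] r1c2 has the single candidate 7, so r1c2=7.
Step 37. [r4c3∈{4}] r4c3's peers cover all but 4. So r4c3=4.
Step 38. [r5c2∈{8}] r5c2 has the single candidate 8. So r5c2=8.
Step 39. [r1c8∈{3}] nothing but 3 survives at r1c8 ⇒ r1c8=3.
Step 40. [r7c1∈{9}] r7c1 has the single candidate 9, so r7c1=9.
Step 41. [r2c1∈{2}] only 2 remains possible at r2c1, so r2c1=2.
Step 42. [r1c7∈{8}] r1c7 is down to just 8 ⇒ r1c7=8.
Step 43. [r5c4∈{1}] nothing but 1 survives at r5c4. So r5c4=1.
Step 44. [r3c3∈{1}] r3c3 has the single candidate 1 ⇒ r3c3=1.
Step 45. [r4c1∈{5}] r4c1 has the single candidate 5. So r4c1=5.
Step 46. [r3c6∈{6}] r3c6 is down to just 6. So r3c6=6.

Answer: 4 7 6 9 1 2 8 3 5 / 2 9 5 3 4 8 1 6 7 / 8 3 1 5 7 6 2 4 9 / 5 1 4 6 9 7 3 8 2 / 6 8 9 1 2 3 5 7 4 / 7 2 3 8 5 4 6 9 1 / 9 6 2 7 3 1 4 5 8 / 3 4 7 2 8 5 9 1 6 / 1 5 8 4 6 9 7 2 3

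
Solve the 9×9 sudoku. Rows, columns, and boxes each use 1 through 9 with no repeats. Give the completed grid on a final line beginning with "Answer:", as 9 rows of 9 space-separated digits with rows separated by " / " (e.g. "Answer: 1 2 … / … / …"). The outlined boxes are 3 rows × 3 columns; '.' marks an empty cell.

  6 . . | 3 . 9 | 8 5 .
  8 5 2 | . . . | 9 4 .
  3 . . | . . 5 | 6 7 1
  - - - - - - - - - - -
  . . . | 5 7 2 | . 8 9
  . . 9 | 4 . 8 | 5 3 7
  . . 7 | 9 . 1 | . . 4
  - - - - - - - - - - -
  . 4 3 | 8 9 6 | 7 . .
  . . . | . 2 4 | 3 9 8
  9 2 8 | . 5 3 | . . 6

Step 1. [r8c3∈{1,5,6}] col 3 places 5 nowhere but r8c3, so r8c3=5.
Step 2. [r8c2∈{1,6,7}] row 8 places 6 nowhere but r8c2. So r8c2=6.
Step 3. [r5c2∈{1}] r5c2 is down to just 1, so r5c2=1.
Step 4. [r9c4∈{1,7}] 7 has one home in row 9: r9c4. So r9c4=7.
Step 5. [r3c3∈{4}] r3c3 has the single candidate 4, so r3c3=4.
Step 6. [r6c5∈{3,6}] col 5 places 3 nowhere but r6c5 ⇒ r6c5=3.
Step 7. [r6c7∈{2}] r6c7 is down to just 2, so r6c7=2.
Step 8. [r8c4∈{1}] r8c4 has the single candidate 1 ⇒ r8c4=1.
Step 9. [r7c8∈{1,2}] in col 8, 2 fits only at r7c8 ⇒ r7c8=2.
Step 10. [r2c5∈{1,6}] across row 2, 1 lands solely at r2c5, so r2c5=1.
Step 11. [r9c8∈{1}] only 1 remains possible at r9c8, so r9c8=1.
Step 12. [r4c3∈{6}] r4c3 is down to just 6 ⇒ r4c3=6.
Step 13. [r7c1∈{1}] only 1 remains possible at r7c1. So r7c1=1.
Step 14. [r8c1∈{7}] r8c1 is down to just 7, so r8c1=7.
Step 15. [r3c5∈{8}] nothing but 8 survives at r3c5. So r3c5=8.
Step 16. [r4c1∈{4}] only 4 remains possible at r4c1, so r4c1=4.
Step 17. [r4c2∈{3}] r4c2's peers cover all but 3. So r4c2=3.
Step 18. [r1c5∈{4}] r1c5's peers cover all but 4. So r1c5=4.
Step 19. [r2c9∈{3}] r2c9 has the single candidate 3. So r2c9=3.
Step 20. [r3c4∈{2}] only 2 remains possible at r3c4 ⇒ r3c4=2.
Step 21. [r1c3∈{1}] nothing but 1 survives at r1c3 ⇒ r1c3=1.
Step 22. [r3c2∈{9}] r3c2 is down to just 9, so r3c2=9.
Step 23. [r2c6∈{7}] only 7 remains possible at r2c6 ⇒ r2c6=7.
Step 24. [r9c7∈{4}] r9c7's peers cover all but 4. So r9c7=4.
Step 25. [r6c1∈{5}] only 5 remains possible at r6c1. So r6c1=5.
Step 26. [r6c2∈{8}] r6c2 is down to just 8, so r6c2=8.
Step 27. [r1c2∈{7}] r1c2 has the single candidate 7 ⇒ r1c2=7.
Step 28. [r7c9∈{5}] r7c9 is down to just 5, so r7c9=5.
Step 29. [r4c7∈{1}] r4c7 is down to just 1, so r4c7=1.
Step 30. [r2c4∈{6}] only 6 remains possible at r2c4, so r2c4=6.
Step 31. [r1c9∈{2}] r1c9 has the single candidate 2. So r1c9=2.
Step 32. [r5c5∈{6}] only 6 remains possible at r5c5, so r5c5=6.
Step 33. [r5c1∈{2}] r5c1's peers cover all but 2, so r5c1=2.
Step 34. [r6c8∈{6}] only 6 remains possible at r6c8. So r6c8=6.

Answer: 6 7 1 3 4 9 8 5 2 / 8 5 2 6 1 7 9 4 3 / 3 9 4 2 8 5 6 7 1 / 4 3 6 5 7 2 1 8 9 / 2 1 9 4 6 8 5 3 7 / 5 8 7 9 3 1 2 6 4 / 1 4 3 8 9 6 7 2 5 / 7 6 5 1 2 4 3 9 8 / 9 2 8 7 5 3 4 1 6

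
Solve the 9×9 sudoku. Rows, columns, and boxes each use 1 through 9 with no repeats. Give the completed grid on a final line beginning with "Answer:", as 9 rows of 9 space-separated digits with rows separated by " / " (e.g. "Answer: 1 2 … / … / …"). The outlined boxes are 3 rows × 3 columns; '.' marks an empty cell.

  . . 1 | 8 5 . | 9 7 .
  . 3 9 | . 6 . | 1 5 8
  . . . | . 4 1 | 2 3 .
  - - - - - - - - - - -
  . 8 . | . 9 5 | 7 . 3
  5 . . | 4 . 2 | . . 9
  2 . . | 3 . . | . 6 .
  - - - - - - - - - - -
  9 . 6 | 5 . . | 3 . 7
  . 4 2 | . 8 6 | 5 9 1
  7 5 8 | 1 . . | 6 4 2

Step 1. [r4c1∈{1,4,6}] across col 1, 1 lands solely at r4c1, so r4c1=1.
Step 2. [r3c9∈{6}] only 6 remains possible at r3c9. So r3c9=6.
Step 3. [r3c2∈{7}] only 7 remains possible at r3c2 ⇒ r3c2=7.
Step 4. [r6c7∈{4,8}] across col 7, 4 lands solely at r6c7. So r6c7=4.
Step 5. [r6c3∈{7}] r6c3 has the single candidate 7. So r6c3=7.
Step 6. [r1c1∈{4,6}] r1c1 is the only open cell in col 1 admitting 6 ⇒ r1c1=6.
Step 7. [r5c8∈{1,8}] across col 8, 1 lands solely at r5c8, so r5c8=1.
Step 8. [r2c4∈{2,7}] in row 2, 2 fits only at r2c4 ⇒ r2c4=2.
Step 9. [r9c6∈{3,9}] in row 9, 9 fits only at r9c6, so r9c6=9.
Step 10. [r2c1∈{4}] r2c1's peers cover all but 4, so r2c1=4.
Step 11. [r1c9∈{4}] nothing but 4 survives at r1c9. So r1c9=4.
Step 12. [r5c2∈{6}] r5c2 has the single candidate 6. So r5c2=6.
Step 13. [r3c3∈{5}] r3c3 has the single candidate 5, so r3c3=5.
Step 14. [r8c4∈{7}] r8c4 has the single candidate 7, so r8c4=7.
Step 15. [r4c4∈{6}] r4c4 has the single candidate 6 ⇒ r4c4=6.
Step 16. [r3c1∈{8}] r3c1 has the single candidate 8 ⇒ r3c1=8.
Step 17. [r6c2∈{9}] only 9 remains possible at r6c2. So r6c2=9.
Step 18. [r2c6∈{7}] r2c6 is down to just 7, so r2c6=7.
Step 19. [r7c6∈{4}] nothing but 4 survives at r7c6 ⇒ r7c6=4.
Step 20. [r7c8∈{8}] r7c8 has the single candidate 8. So r7c8=8.
Step 21. [r7c5∈{2}] only 2 remains possible at r7c5, so r7c5=2.
Step 22. [r4c3∈{4}] r4c3's peers cover all but 4 ⇒ r4c3=4.
Step 23. [r7c2∈{1}] r7c2 has the single candidate 1 ⇒ r7c2=1.
Step 24. [r8c1∈{3}] only 3 remains possible at r8c1 ⇒ r8c1=3.
Step 25. [r3c4∈{9}] r3c4 has the single candidate 9 ⇒ r3c4=9.
Step 26. [r6c9∈{5}] r6c9's peers cover all but 5 ⇒ r6c9=5.
Step 27. [r4c8∈{2}] r4c8 has the single candidate 2 ⇒ r4c8=2.
Step 28. [r5c3∈{3}] r5c3 is down to just 3. So r5c3=3.
Step 29. [r5c7∈{8}] nothing but 8 survives at r5c7. So r5c7=8.
Step 30. [r1c6∈{3}] nothing but 3 survives at r1c6 ⇒ r1c6=3.
Step 31. [r6c5∈{1}] r6c5 has the single candidate 1, so r6c5=1.
Step 32. [r1c2∈{2}] nothing but 2 survives at r1c2. So r1c2=2.
Step 33. [r6c6∈{8}] r6c6 is down to just 8 ⇒ r6c6=8.
Step 34. [r9c5∈{3}] only 3 remains possible at r9c5 ⇒ r9c5=3.
Step 35. [r5c5∈{7}] r5c5 is down to just 7 ⇒ r5c5=7.

Answer: 6 2 1 8 5 3 9 7 4 / 4 3 9 2 6 7 1 5 8 / 8 7 5 9 4 1 2 3 6 / 1 8 4 6 9 5 7 2 3 / 5 6 3 4 7 2 8 1 9 / 2 9 7 3 1 8 4 6 5 / 9 1 6 5 2 4 3 8 7 / 3 4 2 7 8 6 5 9 1 / 7 5 8 1 3 9 6 4 2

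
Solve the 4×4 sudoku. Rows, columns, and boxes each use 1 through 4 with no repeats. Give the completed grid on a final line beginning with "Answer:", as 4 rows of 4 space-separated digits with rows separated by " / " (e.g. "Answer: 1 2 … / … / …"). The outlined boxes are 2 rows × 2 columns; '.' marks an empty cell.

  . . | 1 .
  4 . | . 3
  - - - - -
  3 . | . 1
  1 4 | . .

Step 1. [r2c3∈{2}] nothing but 2 survives at r2c3 ⇒ r2c3=2.
Step 2. [r3c2∈{2}] r3c2 has the single candidate 2, so r3c2=2.
Step 3. [r1c2∈{3}] nothing but 3 survives at r1c2, so r1c2=3.
Step 4. [r1c4∈{4}] only 4 remains possible at r1c4. So r1c4=4.
Step 5. [r3c3∈{4}] nothing but 4 survives at r3c3 ⇒ r3c3=4.
Step 6. [r1c1∈{2}] only 2 remains possible at r1c1 ⇒ r1c1=2.
Step 7. [r4c3∈{3}] only 3 remains possible at r4c3, so r4c3=3.
Step 8. [r4c4∈{2}] only 2 remains possible at r4c4 ⇒ r4c4=2.
Step 9. [r2c2∈{1}] nothing but 1 survives at r2c2 ⇒ r2c2=1.

Answer: 2 3 1 4 / 4 1 2 3 / 3 2 4 1 / 1 4 3 2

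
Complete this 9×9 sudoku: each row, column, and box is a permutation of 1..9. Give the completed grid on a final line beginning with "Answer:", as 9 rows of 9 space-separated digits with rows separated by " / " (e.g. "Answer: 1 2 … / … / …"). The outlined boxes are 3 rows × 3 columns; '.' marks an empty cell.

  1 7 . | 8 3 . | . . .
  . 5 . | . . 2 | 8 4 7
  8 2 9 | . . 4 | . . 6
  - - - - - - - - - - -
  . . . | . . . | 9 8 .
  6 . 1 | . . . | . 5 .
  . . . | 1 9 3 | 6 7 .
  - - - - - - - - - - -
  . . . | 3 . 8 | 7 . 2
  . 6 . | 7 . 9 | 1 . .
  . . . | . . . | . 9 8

Step 1. [r6c9∈{4}] r6c9 is down to just 4 ⇒ r6c9=4.
Step 2. [r9c7∈{3,4,5}] r9c7 is the only open cell in col 7 admitting 4. So r9c7=4.
Step 3. [r8c9∈{3,5}] in box 9, 5 fits only at r8c9 ⇒ r8c9=5.
Step 4. [r3c4∈{5}] r3c4's peers cover all but 5, so r3c4=5.
Step 5. [r9c6∈{1,5,6}] in col 6, 1 fits only at r9c6, so r9c6=1.
Step 6. [r9c2∈{3}] r9c2 is down to just 3 ⇒ r9c2=3.
Step 7. [r4c2∈{4}] only 4 remains possible at r4c2, so r4c2=4.
Step 8. [r4c6∈{5,6,7}] across col 6, 5 lands solely at r4c6, so r4c6=5.
Step 9. [r5c7∈{2,3}] in box 6, 2 fits only at r5c7, so r5c7=2.
Step 10. [r5c5∈{4,7,8}] 8 has one home in col 5: r5c5, so r5c5=8.
Step 11. [r1c6∈{6}] r1c6 is down to just 6 ⇒ r1c6=6.
Step 12. [r8c3∈{2,4,8}] in row 8, 8 fits only at r8c3, so r8c3=8.
Step 13. [r7c1∈{4,5,9}] 9 has one home in col 1: r7c1 ⇒ r7c1=9.
Step 14. [r8c1∈{2,4}] r8c1 is the only open cell in col 1 admitting 4 ⇒ r8c1=4.
Step 15. [r7c3∈{5}] r7c3 is down to just 5 ⇒ r7c3=5.
Step 16. [r6c3∈{2}] r6c3's peers cover all but 2 ⇒ r6c3=2.
Step 17. [r9c1∈{2,7}] 2 has one home in col 1: r9c1. So r9c1=2.
Step 18. [r4c1∈{3,7}] across col 1, 7 lands solely at r4c1 ⇒ r4c1=7.
Step 19. [r9c4∈{6}] r9c4 has the single candidate 6, so r9c4=6.
Step 20. [r4c3∈{3}] r4c3 has the single candidate 3, so r4c3=3.
Step 21. [r3c8∈{1,3}] r3c8 is the only open cell in col 8 admitting 1 ⇒ r3c8=1.
Step 22. [r4c4∈{2}] r4c4's peers cover all but 2. So r4c4=2.
Step 23. [r5c4∈{4}] nothing but 4 survives at r5c4, so r5c4=4.
Step 24. [r2c3∈{6}] nothing but 6 survives at r2c3. So r2c3=6.
Step 25. [r9c5∈{5}] only 5 remains possible at r9c5, so r9c5=5.
Step 26. [r7c5∈{4}] r7c5 is down to just 4 ⇒ r7c5=4.
Step 27. [r2c1∈{3}] only 3 remains possible at r2c1 ⇒ r2c1=3.
Step 28. [r6c2∈{8}] only 8 remains possible at r6c2, so r6c2=8.
Step 29. [r2c5∈{1}] r2c5 has the single candidate 1, so r2c5=1.
Step 30. [r1c7∈{5}] r1c7 has the single candidate 5 ⇒ r1c7=5.
Step 31. [r1c3∈{4}] nothing but 4 survives at r1c3. So r1c3=4.
Step 32. [r8c8∈{3}] r8c8 is down to just 3 ⇒ r8c8=3.
Step 33. [r6c1∈{5}] r6c1's peers cover all but 5, so r6c1=5.
Step 34. [r4c5∈{6}] only 6 remains possible at r4c5 ⇒ r4c5=6.
Step 35. [r2c4∈{9}] r2c4 has the single candidate 9 ⇒ r2c4=9.
Step 36. [r5c6∈{7}] r5c6's peers cover all but 7 ⇒ r5c6=7.
Step 37. [r7c8∈{6}] r7c8 is down to just 6. So r7c8=6.
Step 38. [r3c7∈{3}] r3c7's peers cover all but 3, so r3c7=3.
Step 39. [r1c8∈{2}] r1c8 has the single candidate 2, so r1c8=2.
Step 40. [r4c9∈{1}] r4c9's peers cover all but 1 ⇒ r4c9=1.
Step 41. [r1c9∈{9}] only 9 remains possible at r1c9. So r1c9=9.
Step 42. [r3c5∈{7}] nothing but 7 survives at r3c5 ⇒ r3c5=7.
Step 43. [r8c5∈{2}] nothing but 2 survives at r8c5, so r8c5=2.
Step 44. [r5c9∈{3}] only 3 remains possible at r5c9 ⇒ r5c9=3.
Step 45. [r5c2∈{9}] nothing but 9 survives at r5c2. So r5c2=9.
Step 46. [r7c2∈{1}] r7c2 has the single candidate 1 ⇒ r7c2=1.
Step 47. [r9c3∈{7}] only 7 remains possible at r9c3 ⇒ r9c3=7.

Answer: 1 7 4 8 3 6 5 2 9 / 3 5 6 9 1 2 8 4 7 / 8 2 9 5 7 4 3 1 6 / 7 4 3 2 6 5 9 8 1 / 6 9 1 4 8 7 2 5 3 / 5 8 2 1 9 3 6 7 4 / 9 1 5 3 4 8 7 6 2 / 4 6 8 7 2 9 1 3 5 / 2 3 7 6 5 1 4 9 8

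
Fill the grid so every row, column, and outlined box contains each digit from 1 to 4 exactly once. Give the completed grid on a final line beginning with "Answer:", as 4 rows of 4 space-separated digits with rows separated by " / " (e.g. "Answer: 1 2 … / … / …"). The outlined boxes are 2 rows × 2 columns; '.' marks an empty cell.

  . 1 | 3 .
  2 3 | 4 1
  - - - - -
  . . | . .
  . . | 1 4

Step 1. [r3c1∈{1,3,4}] r3c1 is the only open cell in row 3 admitting 1. So r3c1=1.
Step 2. [r3c3∈{2}] r3c3 is down to just 2, so r3c3=2.
Step 3. [r3c4∈{3}] r3c4 has the single candidate 3. So r3c4=3.
Step 4. [r4c1∈{3}] r4c1 is down to just 3 ⇒ r4c1=3.
Step 5. [r4c2∈{2}] r4c2's peers cover all but 2, so r4c2=2.
Step 6. [r1c4∈{2}] only 2 remains possible at r1c4 ⇒ r1c4=2.
Step 7. [r3c2∈{4}] nothing but 4 survives at r3c2. So r3c2=4.
Step 8. [r1c1∈{4}] r1c1 is down to just 4, so r1c1=4.

Answer: 4 1 3 2 / 2 3 4 1 / 1 4 2 3 / 3 2 1 4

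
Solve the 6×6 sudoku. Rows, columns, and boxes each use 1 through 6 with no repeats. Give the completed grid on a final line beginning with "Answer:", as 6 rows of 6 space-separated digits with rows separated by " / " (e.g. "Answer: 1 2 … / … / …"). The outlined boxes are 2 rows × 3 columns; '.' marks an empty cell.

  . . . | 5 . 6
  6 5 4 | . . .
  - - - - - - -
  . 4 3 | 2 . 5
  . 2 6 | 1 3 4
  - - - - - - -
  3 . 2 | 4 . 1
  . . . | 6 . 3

Step 1. [r1c3∈{1}] r1c3 has the single candidate 1 ⇒ r1c3=1.
Step 2. [r6c5∈{2,5}] in row 6, 2 fits only at r6c5 ⇒ r6c5=2.
Step 3. [r6c1∈{1,4,5}] across row 6, 4 lands solely at r6c1 ⇒ r6c1=4.
Step 4. [r1c1∈{2}] r1c1 is down to just 2, so r1c1=2.
Step 5. [r2c4∈{3}] r2c4's peers cover all but 3, so r2c4=3.
Step 6. [r1c5∈{4}] only 4 remains possible at r1c5, so r1c5=4.
Step 7. [r3c5∈{6}] r3c5's peers cover all but 6. So r3c5=6.
Step 8. [r1c2∈{3}] nothing but 3 survives at r1c2. So r1c2=3.
Step 9. [r2c6∈{2}] r2c6's peers cover all but 2, so r2c6=2.
Step 10. [r5c5∈{5}] r5c5's peers cover all but 5, so r5c5=5.
Step 11. [r2c5∈{1}] nothing but 1 survives at r2c5 ⇒ r2c5=1.
Step 12. [r5c2∈{6}] only 6 remains possible at r5c2 ⇒ r5c2=6.
Step 13. [r6c2∈{1}] r6c2's peers cover all but 1 ⇒ r6c2=1.
Step 14. [r4c1∈{5}] r4c1 has the single candidate 5. So r4c1=5.
Step 15. [r6c3∈{5}] r6c3 is down to just 5 ⇒ r6c3=5.
Step 16. [r3c1∈{1}] r3c1 has the single candidate 1, so r3c1=1.

Answer: 2 3 1 5 4 6 / 6 5 4 3 1 2 / 1 4 3 2 6 5 / 5 2 6 1 3 4 / 3 6 2 4 5 1 / 4 1 5 6 2 3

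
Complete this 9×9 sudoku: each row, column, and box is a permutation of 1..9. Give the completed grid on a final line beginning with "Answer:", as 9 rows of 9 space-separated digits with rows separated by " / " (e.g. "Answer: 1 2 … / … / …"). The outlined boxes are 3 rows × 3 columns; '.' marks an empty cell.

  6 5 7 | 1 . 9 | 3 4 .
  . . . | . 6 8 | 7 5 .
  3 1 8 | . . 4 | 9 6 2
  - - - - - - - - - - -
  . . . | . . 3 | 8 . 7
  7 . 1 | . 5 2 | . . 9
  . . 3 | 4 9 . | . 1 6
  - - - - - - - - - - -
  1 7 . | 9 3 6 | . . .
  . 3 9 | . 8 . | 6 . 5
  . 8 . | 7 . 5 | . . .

Step 1. [r4c8∈{2}] r4c8 is down to just 2. So r4c8=2.
Step 2. [r9c5∈{1,2,4}] r9c5 is the only open cell in col 5 admitting 4. So r9c5=4.
Step 3. [r9c1∈{2}] r9c1 is down to just 2 ⇒ r9c1=2.
Step 4. [r8c1∈{4}] r8c1 has the single candidate 4. So r8c1=4.
Step 5. [r4c4∈{6}] r4c4 has the single candidate 6. So r4c4=6.
Step 6. [r2c3∈{2,4}] across col 3, 2 lands solely at r2c3 ⇒ r2c3=2.
Step 7. [r4c3∈{4,5}] 4 has one home in col 3: r4c3 ⇒ r4c3=4.
Step 8. [r9c9∈{1,3}] col 9 places 3 nowhere but r9c9 ⇒ r9c9=3.
Step 9. [r4c2∈{9}] r4c2 has the single candidate 9. So r4c2=9.
Step 10. [r7c9∈{4,8}] r7c9 is the only open cell in col 9 admitting 4, so r7c9=4.
Step 11. [r6c7∈{5}] r6c7's peers cover all but 5, so r6c7=5.
Step 12. [r8c6∈{1}] nothing but 1 survives at r8c6. So r8c6=1.
Step 13. [r2c1∈{9}] nothing but 9 survives at r2c1. So r2c1=9.
Step 14. [r3c4∈{5}] only 5 remains possible at r3c4, so r3c4=5.
Step 15. [r5c7∈{4}] r5c7's peers cover all but 4. So r5c7=4.
Step 16. [r7c7∈{2}] only 2 remains possible at r7c7. So r7c7=2.
Step 17. [r8c8∈{7}] nothing but 7 survives at r8c8, so r8c8=7.
Step 18. [r2c4∈{3}] r2c4 is down to just 3. So r2c4=3.
Step 19. [r8c4∈{2}] r8c4 has the single candidate 2, so r8c4=2.
Step 20. [r9c7∈{1}] r9c7 is down to just 1. So r9c7=1.
Step 21. [r3c5∈{7}] r3c5 has the single candidate 7 ⇒ r3c5=7.
Step 22. [r4c1∈{5}] r4c1 is down to just 5. So r4c1=5.
Step 23. [r6c1∈{8}] nothing but 8 survives at r6c1 ⇒ r6c1=8.
Step 24. [r1c9∈{8}] r1c9 is down to just 8, so r1c9=8.
Step 25. [r2c2∈{4}] only 4 remains possible at r2c2. So r2c2=4.
Step 26. [r2c9∈{1}] nothing but 1 survives at r2c9. So r2c9=1.
Step 27. [r9c3∈{6}] r9c3's peers cover all but 6. So r9c3=6.
Step 28. [r6c2∈{2}] r6c2 is down to just 2 ⇒ r6c2=2.
Step 29. [r6c6∈{7}] nothing but 7 survives at r6c6 ⇒ r6c6=7.
Step 30. [r4c5∈{1}] only 1 remains possible at r4c5. So r4c5=1.
Step 31. [r5c8∈{3}] nothing but 3 survives at r5c8. So r5c8=3.
Step 32. [r7c8∈{8}] r7c8's peers cover all but 8, so r7c8=8.
Step 33. [r9c8∈{9}] r9c8's peers cover all but 9 ⇒ r9c8=9.
Step 34. [r5c4∈{8}] nothing but 8 survives at r5c4, so r5c4=8.
Step 35. [r7c3∈{5}] r7c3 is down to just 5. So r7c3=5.
Step 36. [r5c2∈{6}] r5c2's peers cover all but 6 ⇒ r5c2=6.
Step 37. [r1c5∈{2}] only 2 remains possible at r1c5 ⇒ r1c5=2.

Answer: 6 5 7 1 2 9 3 4 8 / 9 4 2 3 6 8 7 5 1 / 3 1 8 5 7 4 9 6 2 / 5 9 4 6 1 3 8 2 7 / 7 6 1 8 5 2 4 3 9 / 8 2 3 4 9 7 5 1 6 / 1 7 5 9 3 6 2 8 4 / 4 3 9 2 8 1 6 7 5 / 2 8 6 7 4 5 1 9 3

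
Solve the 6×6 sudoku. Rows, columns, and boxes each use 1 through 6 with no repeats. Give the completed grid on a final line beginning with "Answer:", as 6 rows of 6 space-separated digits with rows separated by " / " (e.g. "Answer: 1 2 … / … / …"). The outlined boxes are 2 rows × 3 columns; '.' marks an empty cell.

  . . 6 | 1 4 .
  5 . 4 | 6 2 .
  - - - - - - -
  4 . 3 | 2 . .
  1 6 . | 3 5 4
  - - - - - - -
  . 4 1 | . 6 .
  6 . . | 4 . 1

Step 1. [r2c6∈{3}] r2c6 has the single candidate 3, so r2c6=3.
Step 2. [r5c1∈{2,3}] in row 5, 3 fits only at r5c1, so r5c1=3.
Step 3. [r6c3∈{2,5}] col 3 places 5 nowhere but r6c3, so r6c3=5.
Step 4. [r1c6∈{5}] only 5 remains possible at r1c6. So r1c6=5.
Step 5. [r1c1∈{2}] r1c1's peers cover all but 2 ⇒ r1c1=2.
Step 6. [r6c5∈{3}] r6c5's peers cover all but 3, so r6c5=3.
Step 7. [r3c6∈{6}] only 6 remains possible at r3c6, so r3c6=6.
Step 8. [r5c4∈{5}] r5c4's peers cover all but 5 ⇒ r5c4=5.
Step 9. [r4c3∈{2}] r4c3 is down to just 2. So r4c3=2.
Step 10. [r3c2∈{5}] nothing but 5 survives at r3c2 ⇒ r3c2=5.
Step 11. [r3c5∈{1}] r3c5's peers cover all but 1, so r3c5=1.
Step 12. [r5c6∈{2}] r5c6 is down to just 2 ⇒ r5c6=2.
Step 13. [r2c2∈{1}] r2c2 is down to just 1. So r2c2=1.
Step 14. [r1c2∈{3}] r1c2's peers cover all but 3 ⇒ r1c2=3.
Step 15. [r6c2∈{2}] r6c2 is down to just 2. So r6c2=2.

Answer: 2 3 6 1 4 5 / 5 1 4 6 2 3 / 4 5 3 2 1 6 / 1 6 2 3 5 4 / 3 4 1 5 6 2 / 6 2 5 4 3 1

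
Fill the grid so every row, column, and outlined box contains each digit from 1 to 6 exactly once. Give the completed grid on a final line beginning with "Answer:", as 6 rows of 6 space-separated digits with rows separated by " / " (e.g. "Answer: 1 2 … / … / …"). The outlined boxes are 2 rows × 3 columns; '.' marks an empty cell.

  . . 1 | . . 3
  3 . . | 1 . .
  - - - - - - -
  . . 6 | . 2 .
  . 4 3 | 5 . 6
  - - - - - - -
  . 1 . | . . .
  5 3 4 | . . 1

Step 1. [r6c5∈{6}] nothing but 6 survives at r6c5 ⇒ r6c5=6.
Step 2. [r2c3∈{2,5}] across col 3, 5 lands solely at r2c3. So r2c3=5.
Step 3. [r1c1∈{2,4,6}] 4 has one home in col 1: r1c1, so r1c1=4.
Step 4. [r6c4∈{2}] only 2 remains possible at r6c4. So r6c4=2.
Step 5. [r5c5∈{3,4,5}] in col 5, 3 fits only at r5c5, so r5c5=3.
Step 6. [r3c6∈{4}] r3c6 has the single candidate 4, so r3c6=4.
Step 7. [r1c2∈{2,6}] 2 has one home in row 1: r1c2, so r1c2=2.
Step 8. [r4c1∈{1,2}] row 4 places 2 nowhere but r4c1, so r4c1=2.
Step 9. [r2c5∈{4}] r2c5 has the single candidate 4 ⇒ r2c5=4.
Step 10. [r1c5∈{5}] only 5 remains possible at r1c5, so r1c5=5.
Step 11. [r3c1∈{1}] r3c1's peers cover all but 1. So r3c1=1.
Step 12. [r2c2∈{6}] r2c2's peers cover all but 6, so r2c2=6.
Step 13. [r5c3∈{2}] r5c3 has the single candidate 2. So r5c3=2.
Step 14. [r2c6∈{2}] r2c6 is down to just 2 ⇒ r2c6=2.
Step 15. [r1c4∈{6}] nothing but 6 survives at r1c4, so r1c4=6.
Step 16. [r5c1∈{6}] nothing but 6 survives at r5c1 ⇒ r5c1=6.
Step 17. [r4c5∈{1}] r4c5 is down to just 1 ⇒ r4c5=1.
Step 18. [r5c4∈{4}] nothing but 4 survives at r5c4 ⇒ r5c4=4.
Step 19. [r3c2∈{5}] only 5 remains possible at r3c2, so r3c2=5.
Step 20. [r5c6∈{5}] r5c6 is down to just 5 ⇒ r5c6=5.
Step 21. [r3c4∈{3}] r3c4's peers cover all but 3. So r3c4=3.

Answer: 4 2 1 6 5 3 / 3 6 5 1 4 2 / 1 5 6 3 2 4 / 2 4 3 5 1 6 / 6 1 2 4 3 5 / 5 3 4 2 6 1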